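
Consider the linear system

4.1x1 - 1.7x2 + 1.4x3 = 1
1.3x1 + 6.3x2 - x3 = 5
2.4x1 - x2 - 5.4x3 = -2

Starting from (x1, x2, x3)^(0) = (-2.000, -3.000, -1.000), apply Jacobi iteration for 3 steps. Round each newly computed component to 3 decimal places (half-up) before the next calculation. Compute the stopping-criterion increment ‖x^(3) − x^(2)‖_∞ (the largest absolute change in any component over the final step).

0.610

Iteration 1:
  x1 = (1 - (-1.7)·-3.000 - (1.4)·-1.000) / (4.1) = -0.659
  x2 = (5 - (1.3)·-2.000 - (-1)·-1.000) / (6.3) = 1.048
  x3 = (-2 - (2.4)·-2.000 - (-1)·-3.000) / (-5.4) = 0.037
Iteration 2:
  x1 = (1 - (-1.7)·1.048 - (1.4)·0.037) / (4.1) = 0.666
  x2 = (5 - (1.3)·-0.659 - (-1)·0.037) / (6.3) = 0.936
  x3 = (-2 - (2.4)·-0.659 - (-1)·1.048) / (-5.4) = -0.117
Iteration 3:
  x1 = (1 - (-1.7)·0.936 - (1.4)·-0.117) / (4.1) = 0.672
  x2 = (5 - (1.3)·0.666 - (-1)·-0.117) / (6.3) = 0.638
  x3 = (-2 - (2.4)·0.666 - (-1)·0.936) / (-5.4) = 0.493
Change: (0.006, -0.298, 0.610) → max |·| = 0.610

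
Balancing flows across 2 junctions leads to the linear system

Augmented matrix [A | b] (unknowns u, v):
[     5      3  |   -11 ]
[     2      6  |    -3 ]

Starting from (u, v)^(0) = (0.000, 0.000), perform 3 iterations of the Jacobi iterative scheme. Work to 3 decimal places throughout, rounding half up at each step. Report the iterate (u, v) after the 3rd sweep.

(-2.340, 0.133)

Iteration 1:
  u = (-11 - (3)·0.000) / (5) = -2.200
  v = (-3 - (2)·0.000) / (6) = -0.500
Iteration 2:
  u = (-11 - (3)·-0.500) / (5) = -1.900
  v = (-3 - (2)·-2.200) / (6) = 0.233
Iteration 3:
  u = (-11 - (3)·0.233) / (5) = -2.340
  v = (-3 - (2)·-1.900) / (6) = 0.133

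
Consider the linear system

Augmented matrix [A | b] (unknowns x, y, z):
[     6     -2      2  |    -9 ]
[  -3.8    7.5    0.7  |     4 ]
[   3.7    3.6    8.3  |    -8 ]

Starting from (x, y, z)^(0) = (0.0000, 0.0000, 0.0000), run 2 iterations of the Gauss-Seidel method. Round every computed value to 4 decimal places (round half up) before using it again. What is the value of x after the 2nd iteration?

Iteration 1:
  x = (-9 - (-2)·0.0000 - (2)·0.0000) / (6) = -1.5000
  y = (4 - (-3.8)·-1.5000 - (0.7)·0.0000) / (7.5) = -0.2267
  z = (-8 - (3.7)·-1.5000 - (3.6)·-0.2267) / (8.3) = -0.1969
Iteration 2:
  x = (-9 - (-2)·-0.2267 - (2)·-0.1969) / (6) = -1.5099
  y = (4 - (-3.8)·-1.5099 - (0.7)·-0.1969) / (7.5) = -0.2133
  z = (-8 - (3.7)·-1.5099 - (3.6)·-0.2133) / (8.3) = -0.1983

-1.5099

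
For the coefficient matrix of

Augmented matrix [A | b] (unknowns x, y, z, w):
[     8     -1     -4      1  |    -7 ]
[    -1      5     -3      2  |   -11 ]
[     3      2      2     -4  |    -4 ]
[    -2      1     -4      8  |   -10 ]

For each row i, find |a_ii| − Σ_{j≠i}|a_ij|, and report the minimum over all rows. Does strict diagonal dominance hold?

-7

row 1: |8| − (1+4+1) = 2
row 2: |5| − (1+3+2) = -1
row 3: |2| − (3+2+4) = -7
row 4: |8| − (2+1+4) = 1
minimum over rows = -7 → not strictly diagonally dominant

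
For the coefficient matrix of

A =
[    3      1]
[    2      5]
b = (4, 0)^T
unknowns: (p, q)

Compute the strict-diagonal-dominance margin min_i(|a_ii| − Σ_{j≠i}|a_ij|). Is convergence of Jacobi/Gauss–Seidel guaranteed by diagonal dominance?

row 1: |3| − (1) = 2
row 2: |5| − (2) = 3
minimum over rows = 2 → strictly diagonally dominant (convergence guaranteed)

2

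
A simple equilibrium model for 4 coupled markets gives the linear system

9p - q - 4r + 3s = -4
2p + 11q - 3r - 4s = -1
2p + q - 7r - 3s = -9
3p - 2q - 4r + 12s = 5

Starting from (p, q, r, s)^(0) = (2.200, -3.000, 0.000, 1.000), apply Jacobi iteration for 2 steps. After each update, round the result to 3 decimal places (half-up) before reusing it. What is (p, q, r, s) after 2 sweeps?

(0.222, 0.169, 1.221, 1.026)

Iteration 1:
  p = (-4 - (-1)·-3.000 - (-4)·0.000 - (3)·1.000) / (9) = -1.111
  q = (-1 - (2)·2.200 - (-3)·0.000 - (-4)·1.000) / (11) = -0.127
  r = (-9 - (2)·2.200 - (1)·-3.000 - (-3)·1.000) / (-7) = 1.057
  s = (5 - (3)·2.200 - (-2)·-3.000 - (-4)·0.000) / (12) = -0.633
Iteration 2:
  p = (-4 - (-1)·-0.127 - (-4)·1.057 - (3)·-0.633) / (9) = 0.222
  q = (-1 - (2)·-1.111 - (-3)·1.057 - (-4)·-0.633) / (11) = 0.169
  r = (-9 - (2)·-1.111 - (1)·-0.127 - (-3)·-0.633) / (-7) = 1.221
  s = (5 - (3)·-1.111 - (-2)·-0.127 - (-4)·1.057) / (12) = 1.026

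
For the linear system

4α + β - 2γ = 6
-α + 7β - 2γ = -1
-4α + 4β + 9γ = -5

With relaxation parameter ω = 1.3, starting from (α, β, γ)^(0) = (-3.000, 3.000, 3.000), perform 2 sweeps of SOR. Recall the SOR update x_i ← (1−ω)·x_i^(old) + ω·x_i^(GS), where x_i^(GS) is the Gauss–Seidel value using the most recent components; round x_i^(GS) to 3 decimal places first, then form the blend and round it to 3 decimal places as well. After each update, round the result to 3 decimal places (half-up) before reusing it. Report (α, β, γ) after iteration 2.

(0.667, -0.224, -0.256)

Iteration 1:
  α: GS value = (6 - (1)·3.000 - (-2)·3.000) / (4) = 2.250;  α ← (1−ω)·-3.000 + ω·2.250 = 3.825
  β: GS value = (-1 - (-1)·3.825 - (-2)·3.000) / (7) = 1.261;  β ← (1−ω)·3.000 + ω·1.261 = 0.739
  γ: GS value = (-5 - (-4)·3.825 - (4)·0.739) / (9) = 0.816;  γ ← (1−ω)·3.000 + ω·0.816 = 0.161
Iteration 2:
  α: GS value = (6 - (1)·0.739 - (-2)·0.161) / (4) = 1.396;  α ← (1−ω)·3.825 + ω·1.396 = 0.667
  β: GS value = (-1 - (-1)·0.667 - (-2)·0.161) / (7) = -0.002;  β ← (1−ω)·0.739 + ω·-0.002 = -0.224
  γ: GS value = (-5 - (-4)·0.667 - (4)·-0.224) / (9) = -0.160;  γ ← (1−ω)·0.161 + ω·-0.160 = -0.256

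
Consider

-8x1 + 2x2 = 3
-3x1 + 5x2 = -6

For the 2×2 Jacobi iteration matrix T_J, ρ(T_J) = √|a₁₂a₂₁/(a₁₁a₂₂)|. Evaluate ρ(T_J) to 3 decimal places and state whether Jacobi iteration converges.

a₁₂a₂₁/(a₁₁a₂₂) = (2)·(-3) / ((-8)·(5)) = 0.150000
ρ = √|0.150000| = √0.150000 = 0.387
ρ < 1, so Jacobi converges

0.387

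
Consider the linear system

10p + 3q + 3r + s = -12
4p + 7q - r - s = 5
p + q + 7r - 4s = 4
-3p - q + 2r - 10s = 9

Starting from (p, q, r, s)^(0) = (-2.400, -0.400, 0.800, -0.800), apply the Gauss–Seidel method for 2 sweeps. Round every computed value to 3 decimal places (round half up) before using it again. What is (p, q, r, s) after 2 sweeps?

Iteration 1:
  p = (-12 - (3)·-0.400 - (3)·0.800 - (1)·-0.800) / (10) = -1.240
  q = (5 - (4)·-1.240 - (-1)·0.800 - (-1)·-0.800) / (7) = 1.423
  r = (4 - (1)·-1.240 - (1)·1.423 - (-4)·-0.800) / (7) = 0.088
  s = (9 - (-3)·-1.240 - (-1)·1.423 - (2)·0.088) / (-10) = -0.653
Iteration 2:
  p = (-12 - (3)·1.423 - (3)·0.088 - (1)·-0.653) / (10) = -1.588
  q = (5 - (4)·-1.588 - (-1)·0.088 - (-1)·-0.653) / (7) = 1.541
  r = (4 - (1)·-1.588 - (1)·1.541 - (-4)·-0.653) / (7) = 0.205
  s = (9 - (-3)·-1.588 - (-1)·1.541 - (2)·0.205) / (-10) = -0.537

(-1.588, 1.541, 0.205, -0.537)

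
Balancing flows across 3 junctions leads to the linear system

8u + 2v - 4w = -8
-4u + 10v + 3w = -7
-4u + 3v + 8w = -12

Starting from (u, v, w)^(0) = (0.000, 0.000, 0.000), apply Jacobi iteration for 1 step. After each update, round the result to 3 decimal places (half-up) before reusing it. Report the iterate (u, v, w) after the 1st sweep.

Iteration 1:
  u = (-8 - (2)·0.000 - (-4)·0.000) / (8) = -1.000
  v = (-7 - (-4)·0.000 - (3)·0.000) / (10) = -0.700
  w = (-12 - (-4)·0.000 - (3)·0.000) / (8) = -1.500

(-1.000, -0.700, -1.500)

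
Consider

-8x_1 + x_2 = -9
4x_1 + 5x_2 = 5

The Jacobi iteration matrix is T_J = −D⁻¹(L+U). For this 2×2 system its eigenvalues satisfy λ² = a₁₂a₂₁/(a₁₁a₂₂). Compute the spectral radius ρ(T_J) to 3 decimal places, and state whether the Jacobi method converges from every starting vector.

0.316

a₁₂a₂₁/(a₁₁a₂₂) = (1)·(4) / ((-8)·(5)) = -0.100000
ρ = √|-0.100000| = √0.100000 = 0.316
ρ < 1, so Jacobi converges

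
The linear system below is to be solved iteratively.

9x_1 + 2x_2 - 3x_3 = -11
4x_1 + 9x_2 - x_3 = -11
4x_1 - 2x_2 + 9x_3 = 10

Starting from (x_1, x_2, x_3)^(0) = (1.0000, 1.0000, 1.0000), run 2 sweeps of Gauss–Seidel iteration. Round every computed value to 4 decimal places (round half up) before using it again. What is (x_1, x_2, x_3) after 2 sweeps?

(-0.5958, -0.7943, 1.1994)

Iteration 1:
  x_1 = (-11 - (2)·1.0000 - (-3)·1.0000) / (9) = -1.1111
  x_2 = (-11 - (4)·-1.1111 - (-1)·1.0000) / (9) = -0.6173
  x_3 = (10 - (4)·-1.1111 - (-2)·-0.6173) / (9) = 1.4678
Iteration 2:
  x_1 = (-11 - (2)·-0.6173 - (-3)·1.4678) / (9) = -0.5958
  x_2 = (-11 - (4)·-0.5958 - (-1)·1.4678) / (9) = -0.7943
  x_3 = (10 - (4)·-0.5958 - (-2)·-0.7943) / (9) = 1.1994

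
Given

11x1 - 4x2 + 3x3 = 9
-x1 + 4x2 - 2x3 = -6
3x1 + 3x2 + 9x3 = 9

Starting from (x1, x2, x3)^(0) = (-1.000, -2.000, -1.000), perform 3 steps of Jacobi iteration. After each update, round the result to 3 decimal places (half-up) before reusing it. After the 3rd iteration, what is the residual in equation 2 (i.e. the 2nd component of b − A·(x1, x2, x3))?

0.149

Iteration 1:
  x1 = (9 - (-4)·-2.000 - (3)·-1.000) / (11) = 0.364
  x2 = (-6 - (-1)·-1.000 - (-2)·-1.000) / (4) = -2.250
  x3 = (9 - (3)·-1.000 - (3)·-2.000) / (9) = 2.000
Iteration 2:
  x1 = (9 - (-4)·-2.250 - (3)·2.000) / (11) = -0.545
  x2 = (-6 - (-1)·0.364 - (-2)·2.000) / (4) = -0.409
  x3 = (9 - (3)·0.364 - (3)·-2.250) / (9) = 1.629
Iteration 3:
  x1 = (9 - (-4)·-0.409 - (3)·1.629) / (11) = 0.225
  x2 = (-6 - (-1)·-0.545 - (-2)·1.629) / (4) = -0.822
  x3 = (9 - (3)·-0.545 - (3)·-0.409) / (9) = 1.318
Residual b − A·x = (-0.717, 0.149, -1.071)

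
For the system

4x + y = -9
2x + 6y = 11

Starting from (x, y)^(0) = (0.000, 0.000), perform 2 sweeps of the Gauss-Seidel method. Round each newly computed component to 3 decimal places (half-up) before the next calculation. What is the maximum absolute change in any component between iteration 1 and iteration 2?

Iteration 1:
  x = (-9 - (1)·0.000) / (4) = -2.250
  y = (11 - (2)·-2.250) / (6) = 2.583
Iteration 2:
  x = (-9 - (1)·2.583) / (4) = -2.896
  y = (11 - (2)·-2.896) / (6) = 2.799
Change: (-0.646, 0.216) → max |·| = 0.646

0.646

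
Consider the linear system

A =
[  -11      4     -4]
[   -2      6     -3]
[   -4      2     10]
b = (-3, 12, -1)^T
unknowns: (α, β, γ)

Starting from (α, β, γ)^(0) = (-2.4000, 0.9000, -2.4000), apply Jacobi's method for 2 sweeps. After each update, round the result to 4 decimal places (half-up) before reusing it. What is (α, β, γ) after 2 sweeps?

Iteration 1:
  α = (-3 - (4)·0.9000 - (-4)·-2.4000) / (-11) = 1.4727
  β = (12 - (-2)·-2.4000 - (-3)·-2.4000) / (6) = 0.0000
  γ = (-1 - (-4)·-2.4000 - (2)·0.9000) / (10) = -1.2400
Iteration 2:
  α = (-3 - (4)·0.0000 - (-4)·-1.2400) / (-11) = 0.7236
  β = (12 - (-2)·1.4727 - (-3)·-1.2400) / (6) = 1.8709
  γ = (-1 - (-4)·1.4727 - (2)·0.0000) / (10) = 0.4891

(0.7236, 1.8709, 0.4891)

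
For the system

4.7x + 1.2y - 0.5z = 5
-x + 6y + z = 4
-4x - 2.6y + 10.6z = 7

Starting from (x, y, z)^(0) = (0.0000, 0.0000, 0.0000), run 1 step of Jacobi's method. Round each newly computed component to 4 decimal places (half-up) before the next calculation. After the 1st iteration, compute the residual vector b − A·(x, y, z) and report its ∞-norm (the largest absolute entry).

Iteration 1:
  x = (5 - (1.2)·0.0000 - (-0.5)·0.0000) / (4.7) = 1.0638
  y = (4 - (-1)·0.0000 - (1)·0.0000) / (6) = 0.6667
  z = (7 - (-4)·0.0000 - (-2.6)·0.0000) / (10.6) = 0.6604
Residual b − A·x = (-0.4697, 0.4032, 5.9884); ∞-norm = 5.9884

5.9884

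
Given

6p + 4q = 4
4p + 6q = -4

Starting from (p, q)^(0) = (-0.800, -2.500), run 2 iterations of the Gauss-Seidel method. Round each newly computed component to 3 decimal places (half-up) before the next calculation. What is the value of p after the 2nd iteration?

Iteration 1:
  p = (4 - (4)·-2.500) / (6) = 2.333
  q = (-4 - (4)·2.333) / (6) = -2.222
Iteration 2:
  p = (4 - (4)·-2.222) / (6) = 2.148
  q = (-4 - (4)·2.148) / (6) = -2.099

2.148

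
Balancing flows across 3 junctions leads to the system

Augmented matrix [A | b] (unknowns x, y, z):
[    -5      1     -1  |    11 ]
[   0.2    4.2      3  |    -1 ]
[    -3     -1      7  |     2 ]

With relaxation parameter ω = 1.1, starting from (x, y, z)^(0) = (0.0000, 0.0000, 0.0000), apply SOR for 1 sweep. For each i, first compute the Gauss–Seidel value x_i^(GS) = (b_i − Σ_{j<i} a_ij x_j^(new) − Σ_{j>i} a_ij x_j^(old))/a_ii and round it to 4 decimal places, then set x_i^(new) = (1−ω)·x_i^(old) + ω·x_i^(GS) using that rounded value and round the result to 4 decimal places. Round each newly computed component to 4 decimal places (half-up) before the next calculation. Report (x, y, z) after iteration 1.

Iteration 1:
  x: GS value = (11 - (1)·0.0000 - (-1)·0.0000) / (-5) = -2.2000;  x ← (1−ω)·0.0000 + ω·-2.2000 = -2.4200
  y: GS value = (-1 - (0.2)·-2.4200 - (3)·0.0000) / (4.2) = -0.1229;  y ← (1−ω)·0.0000 + ω·-0.1229 = -0.1352
  z: GS value = (2 - (-3)·-2.4200 - (-1)·-0.1352) / (7) = -0.7707;  z ← (1−ω)·0.0000 + ω·-0.7707 = -0.8478

(-2.4200, -0.1352, -0.8478)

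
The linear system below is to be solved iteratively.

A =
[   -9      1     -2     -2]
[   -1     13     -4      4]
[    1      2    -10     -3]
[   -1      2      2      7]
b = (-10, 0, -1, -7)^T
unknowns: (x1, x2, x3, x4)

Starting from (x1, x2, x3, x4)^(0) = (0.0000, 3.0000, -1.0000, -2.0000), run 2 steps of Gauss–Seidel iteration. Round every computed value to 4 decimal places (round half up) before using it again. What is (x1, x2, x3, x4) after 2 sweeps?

Iteration 1:
  x1 = (-10 - (1)·3.0000 - (-2)·-1.0000 - (-2)·-2.0000) / (-9) = 2.1111
  x2 = (0 - (-1)·2.1111 - (-4)·-1.0000 - (4)·-2.0000) / (13) = 0.4701
  x3 = (-1 - (1)·2.1111 - (2)·0.4701 - (-3)·-2.0000) / (-10) = 1.0051
  x4 = (-7 - (-1)·2.1111 - (2)·0.4701 - (2)·1.0051) / (7) = -1.1199
Iteration 2:
  x1 = (-10 - (1)·0.4701 - (-2)·1.0051 - (-2)·-1.1199) / (-9) = 1.1889
  x2 = (0 - (-1)·1.1889 - (-4)·1.0051 - (4)·-1.1199) / (13) = 0.7453
  x3 = (-1 - (1)·1.1889 - (2)·0.7453 - (-3)·-1.1199) / (-10) = 0.7039
  x4 = (-7 - (-1)·1.1889 - (2)·0.7453 - (2)·0.7039) / (7) = -1.2442

(1.1889, 0.7453, 0.7039, -1.2442)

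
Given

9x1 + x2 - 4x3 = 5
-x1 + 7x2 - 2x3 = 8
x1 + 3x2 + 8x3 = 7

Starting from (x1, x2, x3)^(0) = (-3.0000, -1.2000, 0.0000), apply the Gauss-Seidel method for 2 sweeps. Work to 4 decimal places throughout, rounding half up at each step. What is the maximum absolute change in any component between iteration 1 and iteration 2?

0.1275

Iteration 1:
  x1 = (5 - (1)·-1.2000 - (-4)·0.0000) / (9) = 0.6889
  x2 = (8 - (-1)·0.6889 - (-2)·0.0000) / (7) = 1.2413
  x3 = (7 - (1)·0.6889 - (3)·1.2413) / (8) = 0.3234
Iteration 2:
  x1 = (5 - (1)·1.2413 - (-4)·0.3234) / (9) = 0.5614
  x2 = (8 - (-1)·0.5614 - (-2)·0.3234) / (7) = 1.3155
  x3 = (7 - (1)·0.5614 - (3)·1.3155) / (8) = 0.3115
Change: (-0.1275, 0.0742, -0.0119) → max |·| = 0.1275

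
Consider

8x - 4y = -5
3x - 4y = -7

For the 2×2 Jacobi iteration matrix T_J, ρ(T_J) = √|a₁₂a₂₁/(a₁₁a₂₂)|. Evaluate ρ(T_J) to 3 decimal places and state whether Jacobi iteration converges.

0.612

a₁₂a₂₁/(a₁₁a₂₂) = (-4)·(3) / ((8)·(-4)) = 0.375000
ρ = √|0.375000| = √0.375000 = 0.612
ρ < 1, so Jacobi converges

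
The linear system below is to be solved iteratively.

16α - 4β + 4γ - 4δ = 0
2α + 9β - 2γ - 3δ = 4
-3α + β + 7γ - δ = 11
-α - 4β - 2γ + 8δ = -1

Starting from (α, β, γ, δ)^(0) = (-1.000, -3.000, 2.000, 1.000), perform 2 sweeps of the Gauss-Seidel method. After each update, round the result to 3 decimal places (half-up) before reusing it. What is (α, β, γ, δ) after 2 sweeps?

Iteration 1:
  α = (0 - (-4)·-3.000 - (4)·2.000 - (-4)·1.000) / (16) = -1.000
  β = (4 - (2)·-1.000 - (-2)·2.000 - (-3)·1.000) / (9) = 1.444
  γ = (11 - (-3)·-1.000 - (1)·1.444 - (-1)·1.000) / (7) = 1.079
  δ = (-1 - (-1)·-1.000 - (-4)·1.444 - (-2)·1.079) / (8) = 0.742
Iteration 2:
  α = (0 - (-4)·1.444 - (4)·1.079 - (-4)·0.742) / (16) = 0.277
  β = (4 - (2)·0.277 - (-2)·1.079 - (-3)·0.742) / (9) = 0.870
  γ = (11 - (-3)·0.277 - (1)·0.870 - (-1)·0.742) / (7) = 1.672
  δ = (-1 - (-1)·0.277 - (-4)·0.870 - (-2)·1.672) / (8) = 0.763

(0.277, 0.870, 1.672, 0.763)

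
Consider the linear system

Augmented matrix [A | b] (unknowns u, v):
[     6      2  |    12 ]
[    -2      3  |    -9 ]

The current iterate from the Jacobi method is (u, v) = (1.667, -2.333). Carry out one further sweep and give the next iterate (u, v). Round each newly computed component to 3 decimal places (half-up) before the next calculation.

(2.778, -1.889)

One sweep:
  u = (12 - (2)·-2.333) / (6) = 2.778
  v = (-9 - (-2)·1.667) / (3) = -1.889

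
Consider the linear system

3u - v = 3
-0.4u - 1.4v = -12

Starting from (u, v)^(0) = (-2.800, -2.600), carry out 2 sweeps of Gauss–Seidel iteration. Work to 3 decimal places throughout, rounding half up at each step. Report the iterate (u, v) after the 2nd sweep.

(3.844, 7.473)

Iteration 1:
  u = (3 - (-1)·-2.600) / (3) = 0.133
  v = (-12 - (-0.4)·0.133) / (-1.4) = 8.533
Iteration 2:
  u = (3 - (-1)·8.533) / (3) = 3.844
  v = (-12 - (-0.4)·3.844) / (-1.4) = 7.473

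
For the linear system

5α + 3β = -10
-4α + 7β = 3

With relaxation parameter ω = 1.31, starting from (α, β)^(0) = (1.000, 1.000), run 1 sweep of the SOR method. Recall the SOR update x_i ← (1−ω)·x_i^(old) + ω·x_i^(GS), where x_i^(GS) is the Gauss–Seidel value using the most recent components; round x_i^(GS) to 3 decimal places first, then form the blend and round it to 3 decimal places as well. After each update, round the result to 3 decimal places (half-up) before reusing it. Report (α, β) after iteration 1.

(-3.716, -2.530)

Iteration 1:
  α: GS value = (-10 - (3)·1.000) / (5) = -2.600;  α ← (1−ω)·1.000 + ω·-2.600 = -3.716
  β: GS value = (3 - (-4)·-3.716) / (7) = -1.695;  β ← (1−ω)·1.000 + ω·-1.695 = -2.530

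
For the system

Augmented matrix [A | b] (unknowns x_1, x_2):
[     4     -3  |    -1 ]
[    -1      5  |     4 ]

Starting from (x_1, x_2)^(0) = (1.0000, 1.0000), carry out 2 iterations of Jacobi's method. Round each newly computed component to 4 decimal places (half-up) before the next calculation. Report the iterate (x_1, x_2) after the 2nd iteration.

(0.5000, 0.9000)

Iteration 1:
  x_1 = (-1 - (-3)·1.0000) / (4) = 0.5000
  x_2 = (4 - (-1)·1.0000) / (5) = 1.0000
Iteration 2:
  x_1 = (-1 - (-3)·1.0000) / (4) = 0.5000
  x_2 = (4 - (-1)·0.5000) / (5) = 0.9000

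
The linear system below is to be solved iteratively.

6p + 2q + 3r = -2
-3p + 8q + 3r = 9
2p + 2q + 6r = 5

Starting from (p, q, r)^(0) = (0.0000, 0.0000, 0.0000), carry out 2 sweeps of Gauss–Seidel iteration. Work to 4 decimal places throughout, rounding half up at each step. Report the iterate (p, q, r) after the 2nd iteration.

Iteration 1:
  p = (-2 - (2)·0.0000 - (3)·0.0000) / (6) = -0.3333
  q = (9 - (-3)·-0.3333 - (3)·0.0000) / (8) = 1.0000
  r = (5 - (2)·-0.3333 - (2)·1.0000) / (6) = 0.6111
Iteration 2:
  p = (-2 - (2)·1.0000 - (3)·0.6111) / (6) = -0.9722
  q = (9 - (-3)·-0.9722 - (3)·0.6111) / (8) = 0.5313
  r = (5 - (2)·-0.9722 - (2)·0.5313) / (6) = 0.9803

(-0.9722, 0.5313, 0.9803)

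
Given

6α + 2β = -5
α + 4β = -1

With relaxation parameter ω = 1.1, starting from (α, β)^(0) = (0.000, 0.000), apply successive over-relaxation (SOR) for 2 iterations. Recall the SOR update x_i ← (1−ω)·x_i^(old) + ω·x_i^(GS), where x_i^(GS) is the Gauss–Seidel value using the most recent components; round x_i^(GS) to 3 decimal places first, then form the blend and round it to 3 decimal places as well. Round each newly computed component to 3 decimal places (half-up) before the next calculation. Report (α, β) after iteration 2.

Iteration 1:
  α: GS value = (-5 - (2)·0.000) / (6) = -0.833;  α ← (1−ω)·0.000 + ω·-0.833 = -0.916
  β: GS value = (-1 - (1)·-0.916) / (4) = -0.021;  β ← (1−ω)·0.000 + ω·-0.021 = -0.023
Iteration 2:
  α: GS value = (-5 - (2)·-0.023) / (6) = -0.826;  α ← (1−ω)·-0.916 + ω·-0.826 = -0.817
  β: GS value = (-1 - (1)·-0.817) / (4) = -0.046;  β ← (1−ω)·-0.023 + ω·-0.046 = -0.048

(-0.817, -0.048)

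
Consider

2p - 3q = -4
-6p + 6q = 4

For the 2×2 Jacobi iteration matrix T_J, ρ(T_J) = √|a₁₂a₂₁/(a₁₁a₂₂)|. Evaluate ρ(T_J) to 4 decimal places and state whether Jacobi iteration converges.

a₁₂a₂₁/(a₁₁a₂₂) = (-3)·(-6) / ((2)·(6)) = 1.500000
ρ = √|1.500000| = √1.500000 = 1.2247
ρ > 1, so Jacobi diverges

1.2247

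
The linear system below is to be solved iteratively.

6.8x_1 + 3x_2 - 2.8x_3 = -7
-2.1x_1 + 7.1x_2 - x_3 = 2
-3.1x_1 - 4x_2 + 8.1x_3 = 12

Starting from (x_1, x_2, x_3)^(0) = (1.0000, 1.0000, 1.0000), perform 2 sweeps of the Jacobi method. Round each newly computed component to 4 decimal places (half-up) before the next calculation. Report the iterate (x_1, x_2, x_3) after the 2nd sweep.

Iteration 1:
  x_1 = (-7 - (3)·1.0000 - (-2.8)·1.0000) / (6.8) = -1.0588
  x_2 = (2 - (-2.1)·1.0000 - (-1)·1.0000) / (7.1) = 0.7183
  x_3 = (12 - (-3.1)·1.0000 - (-4)·1.0000) / (8.1) = 2.3580
Iteration 2:
  x_1 = (-7 - (3)·0.7183 - (-2.8)·2.3580) / (6.8) = -0.3754
  x_2 = (2 - (-2.1)·-1.0588 - (-1)·2.3580) / (7.1) = 0.3006
  x_3 = (12 - (-3.1)·-1.0588 - (-4)·0.7183) / (8.1) = 1.4310

(-0.3754, 0.3006, 1.4310)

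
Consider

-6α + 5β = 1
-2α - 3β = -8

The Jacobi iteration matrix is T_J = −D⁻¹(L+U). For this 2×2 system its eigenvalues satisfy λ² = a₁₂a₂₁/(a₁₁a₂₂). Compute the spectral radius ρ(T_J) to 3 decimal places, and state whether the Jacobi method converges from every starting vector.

a₁₂a₂₁/(a₁₁a₂₂) = (5)·(-2) / ((-6)·(-3)) = -0.555556
ρ = √|-0.555556| = √0.555556 = 0.745
ρ < 1, so Jacobi converges

0.745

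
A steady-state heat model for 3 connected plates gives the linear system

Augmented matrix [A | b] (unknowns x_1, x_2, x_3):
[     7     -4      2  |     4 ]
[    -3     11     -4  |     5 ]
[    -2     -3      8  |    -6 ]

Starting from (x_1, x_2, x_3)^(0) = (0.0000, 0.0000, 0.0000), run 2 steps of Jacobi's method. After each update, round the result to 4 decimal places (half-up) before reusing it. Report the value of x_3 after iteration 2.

Iteration 1:
  x_1 = (4 - (-4)·0.0000 - (2)·0.0000) / (7) = 0.5714
  x_2 = (5 - (-3)·0.0000 - (-4)·0.0000) / (11) = 0.4545
  x_3 = (-6 - (-2)·0.0000 - (-3)·0.0000) / (8) = -0.7500
Iteration 2:
  x_1 = (4 - (-4)·0.4545 - (2)·-0.7500) / (7) = 1.0454
  x_2 = (5 - (-3)·0.5714 - (-4)·-0.7500) / (11) = 0.3377
  x_3 = (-6 - (-2)·0.5714 - (-3)·0.4545) / (8) = -0.4367

-0.4367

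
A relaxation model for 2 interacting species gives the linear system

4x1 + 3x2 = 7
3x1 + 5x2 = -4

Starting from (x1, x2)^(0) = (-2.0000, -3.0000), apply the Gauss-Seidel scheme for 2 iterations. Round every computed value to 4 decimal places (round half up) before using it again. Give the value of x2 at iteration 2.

-3.2900

Iteration 1:
  x1 = (7 - (3)·-3.0000) / (4) = 4.0000
  x2 = (-4 - (3)·4.0000) / (5) = -3.2000
Iteration 2:
  x1 = (7 - (3)·-3.2000) / (4) = 4.1500
  x2 = (-4 - (3)·4.1500) / (5) = -3.2900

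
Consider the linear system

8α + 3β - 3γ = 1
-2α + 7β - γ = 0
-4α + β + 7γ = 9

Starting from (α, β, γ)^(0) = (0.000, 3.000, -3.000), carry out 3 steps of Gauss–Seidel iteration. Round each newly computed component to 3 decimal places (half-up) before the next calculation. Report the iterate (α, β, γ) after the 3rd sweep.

Iteration 1:
  α = (1 - (3)·3.000 - (-3)·-3.000) / (8) = -2.125
  β = (0 - (-2)·-2.125 - (-1)·-3.000) / (7) = -1.036
  γ = (9 - (-4)·-2.125 - (1)·-1.036) / (7) = 0.219
Iteration 2:
  α = (1 - (3)·-1.036 - (-3)·0.219) / (8) = 0.596
  β = (0 - (-2)·0.596 - (-1)·0.219) / (7) = 0.202
  γ = (9 - (-4)·0.596 - (1)·0.202) / (7) = 1.597
Iteration 3:
  α = (1 - (3)·0.202 - (-3)·1.597) / (8) = 0.648
  β = (0 - (-2)·0.648 - (-1)·1.597) / (7) = 0.413
  γ = (9 - (-4)·0.648 - (1)·0.413) / (7) = 1.597

(0.648, 0.413, 1.597)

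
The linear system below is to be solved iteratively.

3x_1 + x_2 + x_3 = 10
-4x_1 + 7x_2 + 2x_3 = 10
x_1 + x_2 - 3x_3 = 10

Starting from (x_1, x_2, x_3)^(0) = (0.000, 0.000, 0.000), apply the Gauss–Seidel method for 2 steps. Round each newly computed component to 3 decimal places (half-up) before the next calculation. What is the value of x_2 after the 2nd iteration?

Iteration 1:
  x_1 = (10 - (1)·0.000 - (1)·0.000) / (3) = 3.333
  x_2 = (10 - (-4)·3.333 - (2)·0.000) / (7) = 3.333
  x_3 = (10 - (1)·3.333 - (1)·3.333) / (-3) = -1.111
Iteration 2:
  x_1 = (10 - (1)·3.333 - (1)·-1.111) / (3) = 2.593
  x_2 = (10 - (-4)·2.593 - (2)·-1.111) / (7) = 3.228
  x_3 = (10 - (1)·2.593 - (1)·3.228) / (-3) = -1.393

3.228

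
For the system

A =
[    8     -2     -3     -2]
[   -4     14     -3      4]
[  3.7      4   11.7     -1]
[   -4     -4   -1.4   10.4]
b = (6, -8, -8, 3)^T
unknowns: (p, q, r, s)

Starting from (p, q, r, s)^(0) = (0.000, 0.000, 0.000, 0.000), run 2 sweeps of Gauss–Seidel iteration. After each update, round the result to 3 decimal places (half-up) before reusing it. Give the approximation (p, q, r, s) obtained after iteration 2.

Iteration 1:
  p = (6 - (-2)·0.000 - (-3)·0.000 - (-2)·0.000) / (8) = 0.750
  q = (-8 - (-4)·0.750 - (-3)·0.000 - (4)·0.000) / (14) = -0.357
  r = (-8 - (3.7)·0.750 - (4)·-0.357 - (-1)·0.000) / (11.7) = -0.799
  s = (3 - (-4)·0.750 - (-4)·-0.357 - (-1.4)·-0.799) / (10.4) = 0.332
Iteration 2:
  p = (6 - (-2)·-0.357 - (-3)·-0.799 - (-2)·0.332) / (8) = 0.444
  q = (-8 - (-4)·0.444 - (-3)·-0.799 - (4)·0.332) / (14) = -0.711
  r = (-8 - (3.7)·0.444 - (4)·-0.711 - (-1)·0.332) / (11.7) = -0.553
  s = (3 - (-4)·0.444 - (-4)·-0.711 - (-1.4)·-0.553) / (10.4) = 0.111

(0.444, -0.711, -0.553, 0.111)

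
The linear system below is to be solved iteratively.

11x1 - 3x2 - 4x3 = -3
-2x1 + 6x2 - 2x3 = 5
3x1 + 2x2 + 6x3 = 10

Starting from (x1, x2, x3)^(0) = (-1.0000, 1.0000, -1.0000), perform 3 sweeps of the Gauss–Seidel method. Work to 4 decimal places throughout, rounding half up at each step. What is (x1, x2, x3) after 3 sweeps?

(0.4866, 1.3017, 0.9895)

Iteration 1:
  x1 = (-3 - (-3)·1.0000 - (-4)·-1.0000) / (11) = -0.3636
  x2 = (5 - (-2)·-0.3636 - (-2)·-1.0000) / (6) = 0.3788
  x3 = (10 - (3)·-0.3636 - (2)·0.3788) / (6) = 1.7222
Iteration 2:
  x1 = (-3 - (-3)·0.3788 - (-4)·1.7222) / (11) = 0.4568
  x2 = (5 - (-2)·0.4568 - (-2)·1.7222) / (6) = 1.5597
  x3 = (10 - (3)·0.4568 - (2)·1.5597) / (6) = 0.9184
Iteration 3:
  x1 = (-3 - (-3)·1.5597 - (-4)·0.9184) / (11) = 0.4866
  x2 = (5 - (-2)·0.4866 - (-2)·0.9184) / (6) = 1.3017
  x3 = (10 - (3)·0.4866 - (2)·1.3017) / (6) = 0.9895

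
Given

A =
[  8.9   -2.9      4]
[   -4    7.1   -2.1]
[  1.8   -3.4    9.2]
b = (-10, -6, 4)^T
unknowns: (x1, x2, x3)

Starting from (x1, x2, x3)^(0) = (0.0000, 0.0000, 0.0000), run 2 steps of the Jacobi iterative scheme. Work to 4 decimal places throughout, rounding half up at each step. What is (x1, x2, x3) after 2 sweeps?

(-1.5944, -1.3495, 0.3423)

Iteration 1:
  x1 = (-10 - (-2.9)·0.0000 - (4)·0.0000) / (8.9) = -1.1236
  x2 = (-6 - (-4)·0.0000 - (-2.1)·0.0000) / (7.1) = -0.8451
  x3 = (4 - (1.8)·0.0000 - (-3.4)·0.0000) / (9.2) = 0.4348
Iteration 2:
  x1 = (-10 - (-2.9)·-0.8451 - (4)·0.4348) / (8.9) = -1.5944
  x2 = (-6 - (-4)·-1.1236 - (-2.1)·0.4348) / (7.1) = -1.3495
  x3 = (4 - (1.8)·-1.1236 - (-3.4)·-0.8451) / (9.2) = 0.3423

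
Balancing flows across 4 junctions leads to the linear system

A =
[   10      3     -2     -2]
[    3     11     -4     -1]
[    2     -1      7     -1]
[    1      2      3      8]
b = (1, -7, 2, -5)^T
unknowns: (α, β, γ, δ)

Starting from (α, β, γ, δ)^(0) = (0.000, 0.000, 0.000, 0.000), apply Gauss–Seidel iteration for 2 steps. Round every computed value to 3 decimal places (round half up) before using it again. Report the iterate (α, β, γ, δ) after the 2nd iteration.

Iteration 1:
  α = (1 - (3)·0.000 - (-2)·0.000 - (-2)·0.000) / (10) = 0.100
  β = (-7 - (3)·0.100 - (-4)·0.000 - (-1)·0.000) / (11) = -0.664
  γ = (2 - (2)·0.100 - (-1)·-0.664 - (-1)·0.000) / (7) = 0.162
  δ = (-5 - (1)·0.100 - (2)·-0.664 - (3)·0.162) / (8) = -0.532
Iteration 2:
  α = (1 - (3)·-0.664 - (-2)·0.162 - (-2)·-0.532) / (10) = 0.225
  β = (-7 - (3)·0.225 - (-4)·0.162 - (-1)·-0.532) / (11) = -0.687
  γ = (2 - (2)·0.225 - (-1)·-0.687 - (-1)·-0.532) / (7) = 0.047
  δ = (-5 - (1)·0.225 - (2)·-0.687 - (3)·0.047) / (8) = -0.499

(0.225, -0.687, 0.047, -0.499)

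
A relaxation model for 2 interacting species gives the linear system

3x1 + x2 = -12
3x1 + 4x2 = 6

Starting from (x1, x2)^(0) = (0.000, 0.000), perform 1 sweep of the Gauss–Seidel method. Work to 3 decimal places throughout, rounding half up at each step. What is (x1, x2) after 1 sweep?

(-4.000, 4.500)

Iteration 1:
  x1 = (-12 - (1)·0.000) / (3) = -4.000
  x2 = (6 - (3)·-4.000) / (4) = 4.500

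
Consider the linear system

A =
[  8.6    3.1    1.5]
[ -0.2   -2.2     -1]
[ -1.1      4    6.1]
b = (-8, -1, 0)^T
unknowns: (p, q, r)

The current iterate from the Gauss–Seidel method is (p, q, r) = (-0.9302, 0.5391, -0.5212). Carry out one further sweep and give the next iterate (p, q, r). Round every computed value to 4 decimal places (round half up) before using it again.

(-1.0337, 0.7854, -0.7014)

One sweep:
  p = (-8 - (3.1)·0.5391 - (1.5)·-0.5212) / (8.6) = -1.0337
  q = (-1 - (-0.2)·-1.0337 - (-1)·-0.5212) / (-2.2) = 0.7854
  r = (0 - (-1.1)·-1.0337 - (4)·0.7854) / (6.1) = -0.7014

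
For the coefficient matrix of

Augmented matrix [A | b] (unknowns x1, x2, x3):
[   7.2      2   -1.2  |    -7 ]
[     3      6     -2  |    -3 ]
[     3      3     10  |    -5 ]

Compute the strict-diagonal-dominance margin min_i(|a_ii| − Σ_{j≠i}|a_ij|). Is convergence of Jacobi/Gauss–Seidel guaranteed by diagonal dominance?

1

row 1: |7.2| − (2+1.2) = 4
row 2: |6| − (3+2) = 1
row 3: |10| − (3+3) = 4
minimum over rows = 1 → strictly diagonally dominant (convergence guaranteed)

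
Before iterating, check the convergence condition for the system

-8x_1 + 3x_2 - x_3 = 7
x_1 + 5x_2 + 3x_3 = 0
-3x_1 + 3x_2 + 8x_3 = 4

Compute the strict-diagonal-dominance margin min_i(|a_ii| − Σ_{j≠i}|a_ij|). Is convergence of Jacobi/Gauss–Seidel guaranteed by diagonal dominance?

1

row 1: |-8| − (3+1) = 4
row 2: |5| − (1+3) = 1
row 3: |8| − (3+3) = 2
minimum over rows = 1 → strictly diagonally dominant (convergence guaranteed)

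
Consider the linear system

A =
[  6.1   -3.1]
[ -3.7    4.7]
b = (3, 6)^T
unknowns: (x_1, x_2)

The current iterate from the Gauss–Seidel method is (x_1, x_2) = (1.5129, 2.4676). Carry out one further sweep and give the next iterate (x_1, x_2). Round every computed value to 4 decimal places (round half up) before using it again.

(1.7458, 2.6509)

One sweep:
  x_1 = (3 - (-3.1)·2.4676) / (6.1) = 1.7458
  x_2 = (6 - (-3.7)·1.7458) / (4.7) = 2.6509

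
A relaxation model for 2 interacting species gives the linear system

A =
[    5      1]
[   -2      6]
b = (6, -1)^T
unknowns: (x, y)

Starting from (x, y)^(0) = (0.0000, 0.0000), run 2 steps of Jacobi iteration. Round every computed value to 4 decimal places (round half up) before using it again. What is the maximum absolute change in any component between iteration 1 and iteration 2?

Iteration 1:
  x = (6 - (1)·0.0000) / (5) = 1.2000
  y = (-1 - (-2)·0.0000) / (6) = -0.1667
Iteration 2:
  x = (6 - (1)·-0.1667) / (5) = 1.2333
  y = (-1 - (-2)·1.2000) / (6) = 0.2333
Change: (0.0333, 0.4000) → max |·| = 0.4000

0.4000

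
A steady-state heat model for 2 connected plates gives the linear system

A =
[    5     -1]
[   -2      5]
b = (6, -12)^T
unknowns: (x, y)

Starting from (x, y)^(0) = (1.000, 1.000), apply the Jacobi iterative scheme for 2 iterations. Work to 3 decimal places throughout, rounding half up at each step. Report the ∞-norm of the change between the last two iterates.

0.600

Iteration 1:
  x = (6 - (-1)·1.000) / (5) = 1.400
  y = (-12 - (-2)·1.000) / (5) = -2.000
Iteration 2:
  x = (6 - (-1)·-2.000) / (5) = 0.800
  y = (-12 - (-2)·1.400) / (5) = -1.840
Change: (-0.600, 0.160) → max |·| = 0.600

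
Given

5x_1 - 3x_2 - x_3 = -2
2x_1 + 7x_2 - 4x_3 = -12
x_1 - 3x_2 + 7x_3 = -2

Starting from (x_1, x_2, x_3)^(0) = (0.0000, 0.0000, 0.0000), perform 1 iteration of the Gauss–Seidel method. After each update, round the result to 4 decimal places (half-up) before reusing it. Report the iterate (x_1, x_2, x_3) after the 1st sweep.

(-0.4000, -1.6000, -0.9143)

Iteration 1:
  x_1 = (-2 - (-3)·0.0000 - (-1)·0.0000) / (5) = -0.4000
  x_2 = (-12 - (2)·-0.4000 - (-4)·0.0000) / (7) = -1.6000
  x_3 = (-2 - (1)·-0.4000 - (-3)·-1.6000) / (7) = -0.9143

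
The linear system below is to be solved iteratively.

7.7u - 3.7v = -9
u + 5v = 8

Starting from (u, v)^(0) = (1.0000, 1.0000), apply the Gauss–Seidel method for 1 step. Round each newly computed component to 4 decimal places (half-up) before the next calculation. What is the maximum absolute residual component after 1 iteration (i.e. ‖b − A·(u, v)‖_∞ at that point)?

Iteration 1:
  u = (-9 - (-3.7)·1.0000) / (7.7) = -0.6883
  v = (8 - (1)·-0.6883) / (5) = 1.7377
Residual b − A·x = (2.7294, -0.0002); ∞-norm = 2.7294

2.7294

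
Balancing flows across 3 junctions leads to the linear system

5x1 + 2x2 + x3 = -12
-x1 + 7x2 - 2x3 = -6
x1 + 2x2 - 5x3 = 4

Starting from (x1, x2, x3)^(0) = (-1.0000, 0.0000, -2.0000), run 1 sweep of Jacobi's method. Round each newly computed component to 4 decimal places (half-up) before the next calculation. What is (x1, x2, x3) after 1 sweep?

(-2.0000, -1.5714, -1.0000)

Iteration 1:
  x1 = (-12 - (2)·0.0000 - (1)·-2.0000) / (5) = -2.0000
  x2 = (-6 - (-1)·-1.0000 - (-2)·-2.0000) / (7) = -1.5714
  x3 = (4 - (1)·-1.0000 - (2)·0.0000) / (-5) = -1.0000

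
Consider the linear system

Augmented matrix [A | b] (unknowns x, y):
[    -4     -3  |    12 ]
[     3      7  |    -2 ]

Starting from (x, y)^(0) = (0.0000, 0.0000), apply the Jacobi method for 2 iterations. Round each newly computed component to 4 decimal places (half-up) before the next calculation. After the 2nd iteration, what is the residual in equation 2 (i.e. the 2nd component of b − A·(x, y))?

-0.6429

Iteration 1:
  x = (12 - (-3)·0.0000) / (-4) = -3.0000
  y = (-2 - (3)·0.0000) / (7) = -0.2857
Iteration 2:
  x = (12 - (-3)·-0.2857) / (-4) = -2.7857
  y = (-2 - (3)·-3.0000) / (7) = 1.0000
Residual b − A·x = (3.8572, -0.6429)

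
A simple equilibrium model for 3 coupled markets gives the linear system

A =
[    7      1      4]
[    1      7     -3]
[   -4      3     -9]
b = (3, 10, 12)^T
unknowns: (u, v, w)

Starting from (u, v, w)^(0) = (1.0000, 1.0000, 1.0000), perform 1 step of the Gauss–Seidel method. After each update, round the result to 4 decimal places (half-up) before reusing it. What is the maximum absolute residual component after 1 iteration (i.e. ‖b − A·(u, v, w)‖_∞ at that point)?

5.3967

Iteration 1:
  u = (3 - (1)·1.0000 - (4)·1.0000) / (7) = -0.2857
  v = (10 - (1)·-0.2857 - (-3)·1.0000) / (7) = 1.8980
  w = (12 - (-4)·-0.2857 - (3)·1.8980) / (-9) = -0.5737
Residual b − A·x = (5.3967, -4.7214, -0.0001); ∞-norm = 5.3967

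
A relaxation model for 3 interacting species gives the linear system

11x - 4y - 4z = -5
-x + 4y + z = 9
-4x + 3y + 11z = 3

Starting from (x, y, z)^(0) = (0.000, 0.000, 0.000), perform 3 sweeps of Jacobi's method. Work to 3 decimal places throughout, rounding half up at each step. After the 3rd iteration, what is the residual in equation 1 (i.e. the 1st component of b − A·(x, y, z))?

3.233

Iteration 1:
  x = (-5 - (-4)·0.000 - (-4)·0.000) / (11) = -0.455
  y = (9 - (-1)·0.000 - (1)·0.000) / (4) = 2.250
  z = (3 - (-4)·0.000 - (3)·0.000) / (11) = 0.273
Iteration 2:
  x = (-5 - (-4)·2.250 - (-4)·0.273) / (11) = 0.463
  y = (9 - (-1)·-0.455 - (1)·0.273) / (4) = 2.068
  z = (3 - (-4)·-0.455 - (3)·2.250) / (11) = -0.506
Iteration 3:
  x = (-5 - (-4)·2.068 - (-4)·-0.506) / (11) = 0.113
  y = (9 - (-1)·0.463 - (1)·-0.506) / (4) = 2.492
  z = (3 - (-4)·0.463 - (3)·2.068) / (11) = -0.123
Residual b − A·x = (3.233, -0.732, -2.671)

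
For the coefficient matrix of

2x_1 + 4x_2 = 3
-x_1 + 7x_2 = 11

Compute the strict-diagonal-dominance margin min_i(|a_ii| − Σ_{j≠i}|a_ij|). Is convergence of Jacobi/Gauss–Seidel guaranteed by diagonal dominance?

row 1: |2| − (4) = -2
row 2: |7| − (1) = 6
minimum over rows = -2 → not strictly diagonally dominant

-2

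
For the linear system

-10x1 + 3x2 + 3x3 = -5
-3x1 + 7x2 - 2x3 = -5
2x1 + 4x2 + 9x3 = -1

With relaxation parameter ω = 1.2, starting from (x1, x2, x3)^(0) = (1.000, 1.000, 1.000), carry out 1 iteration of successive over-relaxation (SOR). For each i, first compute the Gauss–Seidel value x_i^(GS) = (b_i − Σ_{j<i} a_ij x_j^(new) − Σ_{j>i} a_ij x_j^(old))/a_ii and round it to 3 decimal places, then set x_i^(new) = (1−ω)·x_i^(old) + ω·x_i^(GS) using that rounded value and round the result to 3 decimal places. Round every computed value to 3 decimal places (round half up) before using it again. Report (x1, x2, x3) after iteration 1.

(1.120, -0.139, -0.558)

Iteration 1:
  x1: GS value = (-5 - (3)·1.000 - (3)·1.000) / (-10) = 1.100;  x1 ← (1−ω)·1.000 + ω·1.100 = 1.120
  x2: GS value = (-5 - (-3)·1.120 - (-2)·1.000) / (7) = 0.051;  x2 ← (1−ω)·1.000 + ω·0.051 = -0.139
  x3: GS value = (-1 - (2)·1.120 - (4)·-0.139) / (9) = -0.298;  x3 ← (1−ω)·1.000 + ω·-0.298 = -0.558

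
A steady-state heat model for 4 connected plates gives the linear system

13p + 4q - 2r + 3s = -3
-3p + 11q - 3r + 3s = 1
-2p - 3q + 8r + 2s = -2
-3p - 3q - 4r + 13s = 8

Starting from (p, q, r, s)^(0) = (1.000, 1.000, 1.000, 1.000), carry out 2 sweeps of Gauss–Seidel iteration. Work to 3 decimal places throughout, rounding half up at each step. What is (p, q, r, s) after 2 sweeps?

(-0.369, -0.263, -0.502, 0.315)

Iteration 1:
  p = (-3 - (4)·1.000 - (-2)·1.000 - (3)·1.000) / (13) = -0.615
  q = (1 - (-3)·-0.615 - (-3)·1.000 - (3)·1.000) / (11) = -0.077
  r = (-2 - (-2)·-0.615 - (-3)·-0.077 - (2)·1.000) / (8) = -0.683
  s = (8 - (-3)·-0.615 - (-3)·-0.077 - (-4)·-0.683) / (13) = 0.246
Iteration 2:
  p = (-3 - (4)·-0.077 - (-2)·-0.683 - (3)·0.246) / (13) = -0.369
  q = (1 - (-3)·-0.369 - (-3)·-0.683 - (3)·0.246) / (11) = -0.263
  r = (-2 - (-2)·-0.369 - (-3)·-0.263 - (2)·0.246) / (8) = -0.502
  s = (8 - (-3)·-0.369 - (-3)·-0.263 - (-4)·-0.502) / (13) = 0.315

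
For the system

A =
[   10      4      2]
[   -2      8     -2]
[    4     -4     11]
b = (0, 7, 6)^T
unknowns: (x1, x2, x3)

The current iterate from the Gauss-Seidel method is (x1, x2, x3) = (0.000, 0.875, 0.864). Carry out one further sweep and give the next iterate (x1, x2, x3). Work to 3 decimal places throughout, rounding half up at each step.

(-0.523, 0.960, 1.085)

One sweep:
  x1 = (0 - (4)·0.875 - (2)·0.864) / (10) = -0.523
  x2 = (7 - (-2)·-0.523 - (-2)·0.864) / (8) = 0.960
  x3 = (6 - (4)·-0.523 - (-4)·0.960) / (11) = 1.085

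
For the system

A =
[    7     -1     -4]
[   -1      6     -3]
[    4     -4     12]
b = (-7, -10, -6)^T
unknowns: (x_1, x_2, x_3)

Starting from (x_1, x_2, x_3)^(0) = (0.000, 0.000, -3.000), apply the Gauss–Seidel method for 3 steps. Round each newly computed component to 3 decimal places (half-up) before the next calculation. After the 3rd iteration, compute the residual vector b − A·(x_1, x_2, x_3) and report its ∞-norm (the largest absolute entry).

0.141

Iteration 1:
  x_1 = (-7 - (-1)·0.000 - (-4)·-3.000) / (7) = -2.714
  x_2 = (-10 - (-1)·-2.714 - (-3)·-3.000) / (6) = -3.619
  x_3 = (-6 - (4)·-2.714 - (-4)·-3.619) / (12) = -0.802
Iteration 2:
  x_1 = (-7 - (-1)·-3.619 - (-4)·-0.802) / (7) = -1.975
  x_2 = (-10 - (-1)·-1.975 - (-3)·-0.802) / (6) = -2.397
  x_3 = (-6 - (4)·-1.975 - (-4)·-2.397) / (12) = -0.641
Iteration 3:
  x_1 = (-7 - (-1)·-2.397 - (-4)·-0.641) / (7) = -1.709
  x_2 = (-10 - (-1)·-1.709 - (-3)·-0.641) / (6) = -2.272
  x_3 = (-6 - (4)·-1.709 - (-4)·-2.272) / (12) = -0.688
Residual b − A·x = (-0.061, -0.141, 0.004); ∞-norm = 0.141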